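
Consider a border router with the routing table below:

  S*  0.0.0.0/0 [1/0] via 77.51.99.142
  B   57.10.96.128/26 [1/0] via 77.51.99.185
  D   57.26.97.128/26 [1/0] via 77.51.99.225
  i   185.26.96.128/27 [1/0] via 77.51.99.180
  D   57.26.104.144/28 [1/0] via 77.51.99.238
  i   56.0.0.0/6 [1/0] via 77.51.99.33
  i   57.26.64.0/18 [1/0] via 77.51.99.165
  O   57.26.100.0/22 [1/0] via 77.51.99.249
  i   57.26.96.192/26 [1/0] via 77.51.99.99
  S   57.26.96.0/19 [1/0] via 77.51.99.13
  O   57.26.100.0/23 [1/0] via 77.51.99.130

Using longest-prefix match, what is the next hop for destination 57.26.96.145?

Routes whose prefix contains 57.26.96.145:
  0.0.0.0/0 (default, matches everything) -> 77.51.99.142
  56.0.0.0/6 (56.0.0.0 - 59.255.255.255) -> 77.51.99.33
  57.26.64.0/18 (57.26.64.0 - 57.26.127.255) -> 77.51.99.165
  57.26.96.0/19 (57.26.96.0 - 57.26.127.255) -> 77.51.99.13
More-specific entries that do NOT match:
  57.26.104.144/28 (57.26.104.144 - 57.26.104.159) does not contain 57.26.96.145
  185.26.96.128/27 (185.26.96.128 - 185.26.96.159) does not contain 57.26.96.145
  57.10.96.128/26 (57.10.96.128 - 57.10.96.191) does not contain 57.26.96.145
  57.26.97.128/26 (57.26.97.128 - 57.26.97.191) does not contain 57.26.96.145
  57.26.96.192/26 (57.26.96.192 - 57.26.96.255) does not contain 57.26.96.145
  57.26.100.0/23 (57.26.100.0 - 57.26.101.255) does not contain 57.26.96.145
  57.26.100.0/22 (57.26.100.0 - 57.26.103.255) does not contain 57.26.96.145
Longest matching prefix is /19 -> next hop 77.51.99.13.

77.51.99.13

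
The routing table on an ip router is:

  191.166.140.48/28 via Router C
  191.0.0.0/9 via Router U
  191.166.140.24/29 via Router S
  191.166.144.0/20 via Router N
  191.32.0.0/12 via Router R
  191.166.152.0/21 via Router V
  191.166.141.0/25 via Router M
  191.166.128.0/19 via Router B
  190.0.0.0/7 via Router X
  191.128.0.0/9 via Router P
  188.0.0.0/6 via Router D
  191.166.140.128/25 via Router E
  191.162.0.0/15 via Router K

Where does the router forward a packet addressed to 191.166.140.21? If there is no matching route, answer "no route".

Router B

Routes whose prefix contains 191.166.140.21:
  188.0.0.0/6 (188.0.0.0 - 191.255.255.255) -> Router D
  190.0.0.0/7 (190.0.0.0 - 191.255.255.255) -> Router X
  191.128.0.0/9 (191.128.0.0 - 191.255.255.255) -> Router P
  191.166.128.0/19 (191.166.128.0 - 191.166.159.255) -> Router B
More-specific entries that do NOT match:
  191.166.140.24/29 (191.166.140.24 - 191.166.140.31) does not contain 191.166.140.21
  191.166.140.48/28 (191.166.140.48 - 191.166.140.63) does not contain 191.166.140.21
  191.166.141.0/25 (191.166.141.0 - 191.166.141.127) does not contain 191.166.140.21
  191.166.140.128/25 (191.166.140.128 - 191.166.140.255) does not contain 191.166.140.21
  191.166.152.0/21 (191.166.152.0 - 191.166.159.255) does not contain 191.166.140.21
  191.166.144.0/20 (191.166.144.0 - 191.166.159.255) does not contain 191.166.140.21
Longest matching prefix is /19 -> next hop Router B.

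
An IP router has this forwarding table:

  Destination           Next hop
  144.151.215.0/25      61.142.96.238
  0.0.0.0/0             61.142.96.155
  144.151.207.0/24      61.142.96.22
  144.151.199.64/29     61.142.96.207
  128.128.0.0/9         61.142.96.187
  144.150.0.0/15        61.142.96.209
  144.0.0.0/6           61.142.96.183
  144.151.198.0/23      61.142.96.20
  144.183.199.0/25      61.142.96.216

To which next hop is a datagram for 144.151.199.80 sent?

Routes whose prefix contains 144.151.199.80:
  0.0.0.0/0 (default, matches everything) -> 61.142.96.155
  144.0.0.0/6 (144.0.0.0 - 147.255.255.255) -> 61.142.96.183
  144.150.0.0/15 (144.150.0.0 - 144.151.255.255) -> 61.142.96.209
  144.151.198.0/23 (144.151.198.0 - 144.151.199.255) -> 61.142.96.20
More-specific entries that do NOT match:
  144.151.199.64/29 (144.151.199.64 - 144.151.199.71) does not contain 144.151.199.80
  144.151.215.0/25 (144.151.215.0 - 144.151.215.127) does not contain 144.151.199.80
  144.183.199.0/25 (144.183.199.0 - 144.183.199.127) does not contain 144.151.199.80
  144.151.207.0/24 (144.151.207.0 - 144.151.207.255) does not contain 144.151.199.80
Longest matching prefix is /23 -> next hop 61.142.96.20.

61.142.96.20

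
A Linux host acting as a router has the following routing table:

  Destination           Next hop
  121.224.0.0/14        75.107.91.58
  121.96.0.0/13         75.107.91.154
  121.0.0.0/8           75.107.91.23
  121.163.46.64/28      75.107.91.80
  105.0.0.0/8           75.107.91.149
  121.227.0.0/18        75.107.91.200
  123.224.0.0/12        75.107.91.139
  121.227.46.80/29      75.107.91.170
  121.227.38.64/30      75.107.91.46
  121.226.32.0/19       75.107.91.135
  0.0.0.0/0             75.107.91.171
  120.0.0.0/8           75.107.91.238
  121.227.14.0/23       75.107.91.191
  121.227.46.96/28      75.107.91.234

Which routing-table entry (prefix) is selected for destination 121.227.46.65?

121.227.0.0/18

Entries matching 121.227.46.65:
  0.0.0.0/0 (default, matches everything)
  121.0.0.0/8 (121.0.0.0 - 121.255.255.255)
  121.224.0.0/14 (121.224.0.0 - 121.227.255.255)
  121.227.0.0/18 (121.227.0.0 - 121.227.63.255)
Most specific is 121.227.0.0/18.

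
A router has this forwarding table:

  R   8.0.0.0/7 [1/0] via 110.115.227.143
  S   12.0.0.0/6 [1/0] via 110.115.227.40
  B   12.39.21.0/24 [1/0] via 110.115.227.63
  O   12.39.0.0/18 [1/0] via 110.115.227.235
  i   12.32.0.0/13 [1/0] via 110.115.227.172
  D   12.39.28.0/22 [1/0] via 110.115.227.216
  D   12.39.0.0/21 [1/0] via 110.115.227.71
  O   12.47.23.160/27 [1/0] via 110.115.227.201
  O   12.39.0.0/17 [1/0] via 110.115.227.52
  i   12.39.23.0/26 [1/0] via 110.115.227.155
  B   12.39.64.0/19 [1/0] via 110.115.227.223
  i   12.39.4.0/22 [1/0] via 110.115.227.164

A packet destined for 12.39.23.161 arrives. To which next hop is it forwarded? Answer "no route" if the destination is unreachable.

Routes whose prefix contains 12.39.23.161:
  12.0.0.0/6 (12.0.0.0 - 15.255.255.255) -> 110.115.227.40
  12.32.0.0/13 (12.32.0.0 - 12.39.255.255) -> 110.115.227.172
  12.39.0.0/17 (12.39.0.0 - 12.39.127.255) -> 110.115.227.52
  12.39.0.0/18 (12.39.0.0 - 12.39.63.255) -> 110.115.227.235
More-specific entries that do NOT match:
  12.47.23.160/27 (12.47.23.160 - 12.47.23.191) does not contain 12.39.23.161
  12.39.23.0/26 (12.39.23.0 - 12.39.23.63) does not contain 12.39.23.161
  12.39.21.0/24 (12.39.21.0 - 12.39.21.255) does not contain 12.39.23.161
  12.39.28.0/22 (12.39.28.0 - 12.39.31.255) does not contain 12.39.23.161
  12.39.4.0/22 (12.39.4.0 - 12.39.7.255) does not contain 12.39.23.161
  12.39.0.0/21 (12.39.0.0 - 12.39.7.255) does not contain 12.39.23.161
  12.39.64.0/19 (12.39.64.0 - 12.39.95.255) does not contain 12.39.23.161
Longest matching prefix is /18 -> next hop 110.115.227.235.

110.115.227.235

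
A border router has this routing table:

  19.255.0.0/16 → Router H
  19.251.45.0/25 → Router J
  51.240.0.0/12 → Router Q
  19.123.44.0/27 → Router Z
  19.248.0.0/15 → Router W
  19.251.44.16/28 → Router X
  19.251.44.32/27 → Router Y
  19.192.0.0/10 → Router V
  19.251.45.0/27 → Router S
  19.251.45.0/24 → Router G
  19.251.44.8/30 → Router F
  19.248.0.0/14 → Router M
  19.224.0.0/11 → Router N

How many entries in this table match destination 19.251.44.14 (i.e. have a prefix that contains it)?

3

Prefixes containing 19.251.44.14:
  19.192.0.0/10 (19.192.0.0 - 19.255.255.255)
  19.224.0.0/11 (19.224.0.0 - 19.255.255.255)
  19.248.0.0/14 (19.248.0.0 - 19.251.255.255)
Total matching entries: 3.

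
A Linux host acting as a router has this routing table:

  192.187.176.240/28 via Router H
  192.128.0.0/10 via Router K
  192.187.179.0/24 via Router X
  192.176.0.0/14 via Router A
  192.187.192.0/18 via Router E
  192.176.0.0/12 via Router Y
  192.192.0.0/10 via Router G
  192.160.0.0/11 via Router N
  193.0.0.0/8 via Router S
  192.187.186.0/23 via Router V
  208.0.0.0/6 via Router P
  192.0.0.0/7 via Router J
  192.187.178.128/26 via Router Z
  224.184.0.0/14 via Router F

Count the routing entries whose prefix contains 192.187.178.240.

Prefixes containing 192.187.178.240:
  192.0.0.0/7 (192.0.0.0 - 193.255.255.255)
  192.128.0.0/10 (192.128.0.0 - 192.191.255.255)
  192.160.0.0/11 (192.160.0.0 - 192.191.255.255)
  192.176.0.0/12 (192.176.0.0 - 192.191.255.255)
Total matching entries: 4.

4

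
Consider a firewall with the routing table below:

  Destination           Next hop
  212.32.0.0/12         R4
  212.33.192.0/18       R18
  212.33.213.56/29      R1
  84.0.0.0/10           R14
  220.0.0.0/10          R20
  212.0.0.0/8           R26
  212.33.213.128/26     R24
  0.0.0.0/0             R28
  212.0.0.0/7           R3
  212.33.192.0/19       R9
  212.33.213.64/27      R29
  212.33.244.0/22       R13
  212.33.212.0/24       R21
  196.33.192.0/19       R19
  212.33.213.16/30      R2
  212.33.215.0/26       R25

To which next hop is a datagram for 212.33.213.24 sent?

R9

Routes whose prefix contains 212.33.213.24:
  0.0.0.0/0 (default, matches everything) -> R28
  212.0.0.0/7 (212.0.0.0 - 213.255.255.255) -> R3
  212.0.0.0/8 (212.0.0.0 - 212.255.255.255) -> R26
  212.32.0.0/12 (212.32.0.0 - 212.47.255.255) -> R4
  212.33.192.0/18 (212.33.192.0 - 212.33.255.255) -> R18
  212.33.192.0/19 (212.33.192.0 - 212.33.223.255) -> R9
More-specific entries that do NOT match:
  212.33.213.16/30 (212.33.213.16 - 212.33.213.19) does not contain 212.33.213.24
  212.33.213.56/29 (212.33.213.56 - 212.33.213.63) does not contain 212.33.213.24
  212.33.213.64/27 (212.33.213.64 - 212.33.213.95) does not contain 212.33.213.24
  212.33.213.128/26 (212.33.213.128 - 212.33.213.191) does not contain 212.33.213.24
  212.33.215.0/26 (212.33.215.0 - 212.33.215.63) does not contain 212.33.213.24
  212.33.212.0/24 (212.33.212.0 - 212.33.212.255) does not contain 212.33.213.24
  212.33.244.0/22 (212.33.244.0 - 212.33.247.255) does not contain 212.33.213.24
Longest matching prefix is /19 -> next hop R9.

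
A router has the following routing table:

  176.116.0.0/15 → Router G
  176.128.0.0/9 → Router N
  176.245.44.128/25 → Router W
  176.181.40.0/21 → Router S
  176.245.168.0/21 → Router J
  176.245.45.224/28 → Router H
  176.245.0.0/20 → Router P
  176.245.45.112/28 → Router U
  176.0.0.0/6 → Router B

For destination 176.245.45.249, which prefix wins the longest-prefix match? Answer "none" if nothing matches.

176.128.0.0/9

Entries matching 176.245.45.249:
  176.0.0.0/6 (176.0.0.0 - 179.255.255.255)
  176.128.0.0/9 (176.128.0.0 - 176.255.255.255)
Most specific is 176.128.0.0/9.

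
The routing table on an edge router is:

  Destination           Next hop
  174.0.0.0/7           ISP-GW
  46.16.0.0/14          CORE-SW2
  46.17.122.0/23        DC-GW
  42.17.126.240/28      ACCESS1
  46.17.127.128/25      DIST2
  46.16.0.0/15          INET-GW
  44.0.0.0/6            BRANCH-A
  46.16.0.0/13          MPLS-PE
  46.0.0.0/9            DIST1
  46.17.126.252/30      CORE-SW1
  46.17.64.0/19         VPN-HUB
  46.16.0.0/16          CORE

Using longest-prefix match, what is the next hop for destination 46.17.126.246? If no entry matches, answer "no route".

Routes whose prefix contains 46.17.126.246:
  44.0.0.0/6 (44.0.0.0 - 47.255.255.255) -> BRANCH-A
  46.0.0.0/9 (46.0.0.0 - 46.127.255.255) -> DIST1
  46.16.0.0/13 (46.16.0.0 - 46.23.255.255) -> MPLS-PE
  46.16.0.0/14 (46.16.0.0 - 46.19.255.255) -> CORE-SW2
  46.16.0.0/15 (46.16.0.0 - 46.17.255.255) -> INET-GW
More-specific entries that do NOT match:
  46.17.126.252/30 (46.17.126.252 - 46.17.126.255) does not contain 46.17.126.246
  42.17.126.240/28 (42.17.126.240 - 42.17.126.255) does not contain 46.17.126.246
  46.17.127.128/25 (46.17.127.128 - 46.17.127.255) does not contain 46.17.126.246
  46.17.122.0/23 (46.17.122.0 - 46.17.123.255) does not contain 46.17.126.246
  46.17.64.0/19 (46.17.64.0 - 46.17.95.255) does not contain 46.17.126.246
  46.16.0.0/16 (46.16.0.0 - 46.16.255.255) does not contain 46.17.126.246
Longest matching prefix is /15 -> next hop INET-GW.

INET-GW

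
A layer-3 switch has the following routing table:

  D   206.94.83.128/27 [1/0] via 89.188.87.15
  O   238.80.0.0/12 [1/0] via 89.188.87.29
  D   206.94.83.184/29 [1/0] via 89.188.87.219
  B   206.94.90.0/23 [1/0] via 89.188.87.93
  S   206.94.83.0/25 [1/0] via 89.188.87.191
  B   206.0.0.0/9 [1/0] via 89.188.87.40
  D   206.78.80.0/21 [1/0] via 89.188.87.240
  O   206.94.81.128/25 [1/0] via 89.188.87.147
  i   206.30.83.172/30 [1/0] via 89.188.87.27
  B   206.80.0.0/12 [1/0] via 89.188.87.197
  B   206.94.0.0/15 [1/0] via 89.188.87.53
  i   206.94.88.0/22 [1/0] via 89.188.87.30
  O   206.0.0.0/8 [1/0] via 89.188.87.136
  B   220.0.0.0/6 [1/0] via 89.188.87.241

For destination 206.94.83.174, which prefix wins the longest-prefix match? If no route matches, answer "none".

206.94.0.0/15

Entries matching 206.94.83.174:
  206.0.0.0/8 (206.0.0.0 - 206.255.255.255)
  206.0.0.0/9 (206.0.0.0 - 206.127.255.255)
  206.80.0.0/12 (206.80.0.0 - 206.95.255.255)
  206.94.0.0/15 (206.94.0.0 - 206.95.255.255)
Most specific is 206.94.0.0/15.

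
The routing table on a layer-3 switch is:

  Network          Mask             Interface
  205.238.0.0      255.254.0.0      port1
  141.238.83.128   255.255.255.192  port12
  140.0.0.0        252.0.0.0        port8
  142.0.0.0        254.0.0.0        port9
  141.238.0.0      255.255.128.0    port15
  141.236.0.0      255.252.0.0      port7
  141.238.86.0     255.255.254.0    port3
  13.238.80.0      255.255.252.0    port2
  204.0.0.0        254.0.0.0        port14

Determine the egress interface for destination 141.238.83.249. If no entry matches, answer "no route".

Routes whose prefix contains 141.238.83.249:
  140.0.0.0/6 (140.0.0.0 - 143.255.255.255) -> port8
  141.236.0.0/14 (141.236.0.0 - 141.239.255.255) -> port7
  141.238.0.0/17 (141.238.0.0 - 141.238.127.255) -> port15
More-specific entries that do NOT match:
  141.238.83.128/26 (141.238.83.128 - 141.238.83.191) does not contain 141.238.83.249
  141.238.86.0/23 (141.238.86.0 - 141.238.87.255) does not contain 141.238.83.249
  13.238.80.0/22 (13.238.80.0 - 13.238.83.255) does not contain 141.238.83.249
Longest matching prefix is /17 -> interface port15.

port15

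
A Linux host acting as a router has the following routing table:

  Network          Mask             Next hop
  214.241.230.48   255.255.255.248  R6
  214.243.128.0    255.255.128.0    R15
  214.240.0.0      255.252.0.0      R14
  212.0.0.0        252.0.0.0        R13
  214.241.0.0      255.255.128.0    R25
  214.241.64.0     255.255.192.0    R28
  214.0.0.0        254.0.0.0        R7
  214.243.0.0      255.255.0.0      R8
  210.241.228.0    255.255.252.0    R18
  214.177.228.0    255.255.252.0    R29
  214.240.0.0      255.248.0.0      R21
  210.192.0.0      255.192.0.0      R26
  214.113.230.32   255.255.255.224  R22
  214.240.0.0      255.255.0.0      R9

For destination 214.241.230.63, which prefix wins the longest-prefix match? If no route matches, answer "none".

214.240.0.0/14

Entries matching 214.241.230.63:
  212.0.0.0/6 (212.0.0.0 - 215.255.255.255)
  214.0.0.0/7 (214.0.0.0 - 215.255.255.255)
  214.240.0.0/13 (214.240.0.0 - 214.247.255.255)
  214.240.0.0/14 (214.240.0.0 - 214.243.255.255)
Most specific is 214.240.0.0/14.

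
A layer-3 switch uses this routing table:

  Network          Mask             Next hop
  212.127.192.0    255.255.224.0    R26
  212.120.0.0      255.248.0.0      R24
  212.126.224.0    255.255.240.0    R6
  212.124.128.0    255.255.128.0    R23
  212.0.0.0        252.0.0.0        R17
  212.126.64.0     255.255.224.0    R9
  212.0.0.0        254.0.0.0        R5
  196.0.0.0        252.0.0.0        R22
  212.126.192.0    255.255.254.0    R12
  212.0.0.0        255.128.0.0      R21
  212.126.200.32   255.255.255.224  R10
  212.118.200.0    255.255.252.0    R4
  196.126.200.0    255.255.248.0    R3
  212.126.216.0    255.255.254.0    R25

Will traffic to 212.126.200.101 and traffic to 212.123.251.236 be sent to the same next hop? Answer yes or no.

212.126.200.101: longest match 212.120.0.0/13 -> R24
212.123.251.236: longest match 212.120.0.0/13 -> R24

yes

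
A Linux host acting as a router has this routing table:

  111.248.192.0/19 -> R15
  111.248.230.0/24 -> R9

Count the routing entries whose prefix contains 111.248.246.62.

0

No listed prefix contains 111.248.246.62.
Total matching entries: 0.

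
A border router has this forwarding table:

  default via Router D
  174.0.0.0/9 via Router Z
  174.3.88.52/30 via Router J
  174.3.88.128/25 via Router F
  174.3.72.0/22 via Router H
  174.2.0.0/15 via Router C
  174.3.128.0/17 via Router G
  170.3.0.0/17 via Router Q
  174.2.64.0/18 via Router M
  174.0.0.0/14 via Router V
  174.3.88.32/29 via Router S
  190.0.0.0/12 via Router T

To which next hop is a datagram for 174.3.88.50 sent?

Router C

Routes whose prefix contains 174.3.88.50:
  0.0.0.0/0 (default, matches everything) -> Router D
  174.0.0.0/9 (174.0.0.0 - 174.127.255.255) -> Router Z
  174.0.0.0/14 (174.0.0.0 - 174.3.255.255) -> Router V
  174.2.0.0/15 (174.2.0.0 - 174.3.255.255) -> Router C
More-specific entries that do NOT match:
  174.3.88.52/30 (174.3.88.52 - 174.3.88.55) does not contain 174.3.88.50
  174.3.88.32/29 (174.3.88.32 - 174.3.88.39) does not contain 174.3.88.50
  174.3.88.128/25 (174.3.88.128 - 174.3.88.255) does not contain 174.3.88.50
  174.3.72.0/22 (174.3.72.0 - 174.3.75.255) does not contain 174.3.88.50
  174.2.64.0/18 (174.2.64.0 - 174.2.127.255) does not contain 174.3.88.50
  174.3.128.0/17 (174.3.128.0 - 174.3.255.255) does not contain 174.3.88.50
  170.3.0.0/17 (170.3.0.0 - 170.3.127.255) does not contain 174.3.88.50
Longest matching prefix is /15 -> next hop Router C.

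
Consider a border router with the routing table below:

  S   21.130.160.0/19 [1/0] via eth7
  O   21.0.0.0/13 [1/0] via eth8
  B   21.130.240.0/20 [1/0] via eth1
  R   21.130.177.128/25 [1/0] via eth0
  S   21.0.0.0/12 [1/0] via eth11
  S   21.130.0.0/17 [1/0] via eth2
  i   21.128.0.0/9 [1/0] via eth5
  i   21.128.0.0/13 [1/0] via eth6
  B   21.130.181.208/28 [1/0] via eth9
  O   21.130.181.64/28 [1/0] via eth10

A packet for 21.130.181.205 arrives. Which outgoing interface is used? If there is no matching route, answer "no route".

Routes whose prefix contains 21.130.181.205:
  21.128.0.0/9 (21.128.0.0 - 21.255.255.255) -> eth5
  21.128.0.0/13 (21.128.0.0 - 21.135.255.255) -> eth6
  21.130.160.0/19 (21.130.160.0 - 21.130.191.255) -> eth7
More-specific entries that do NOT match:
  21.130.181.208/28 (21.130.181.208 - 21.130.181.223) does not contain 21.130.181.205
  21.130.181.64/28 (21.130.181.64 - 21.130.181.79) does not contain 21.130.181.205
  21.130.177.128/25 (21.130.177.128 - 21.130.177.255) does not contain 21.130.181.205
  21.130.240.0/20 (21.130.240.0 - 21.130.255.255) does not contain 21.130.181.205
Longest matching prefix is /19 -> interface eth7.

eth7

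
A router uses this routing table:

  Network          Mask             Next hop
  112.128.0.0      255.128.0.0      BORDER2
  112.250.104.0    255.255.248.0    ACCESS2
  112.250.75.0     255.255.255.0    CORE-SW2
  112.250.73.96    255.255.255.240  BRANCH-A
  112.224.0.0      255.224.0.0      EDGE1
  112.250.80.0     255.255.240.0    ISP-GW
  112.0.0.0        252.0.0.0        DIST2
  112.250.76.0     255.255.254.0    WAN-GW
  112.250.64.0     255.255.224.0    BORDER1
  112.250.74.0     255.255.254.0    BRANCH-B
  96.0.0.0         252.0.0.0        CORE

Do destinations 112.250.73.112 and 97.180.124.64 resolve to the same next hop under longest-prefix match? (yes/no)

no

112.250.73.112: longest match 112.250.64.0/19 -> BORDER1
97.180.124.64: longest match 96.0.0.0/6 -> CORE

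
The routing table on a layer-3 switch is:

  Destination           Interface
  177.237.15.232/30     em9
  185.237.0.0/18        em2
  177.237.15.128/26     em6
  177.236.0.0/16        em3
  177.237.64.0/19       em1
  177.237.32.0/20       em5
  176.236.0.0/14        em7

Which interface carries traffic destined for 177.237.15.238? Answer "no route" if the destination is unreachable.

no route

No entry's prefix contains 177.237.15.238; there is no default route.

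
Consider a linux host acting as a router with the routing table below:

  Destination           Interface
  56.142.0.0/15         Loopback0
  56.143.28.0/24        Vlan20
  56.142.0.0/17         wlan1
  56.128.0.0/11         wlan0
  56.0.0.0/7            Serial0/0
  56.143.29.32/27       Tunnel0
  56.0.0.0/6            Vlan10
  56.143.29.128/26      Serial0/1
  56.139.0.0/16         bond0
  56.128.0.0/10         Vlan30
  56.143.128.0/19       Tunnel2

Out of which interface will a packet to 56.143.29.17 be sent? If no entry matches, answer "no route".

Loopback0

Routes whose prefix contains 56.143.29.17:
  56.0.0.0/6 (56.0.0.0 - 59.255.255.255) -> Vlan10
  56.0.0.0/7 (56.0.0.0 - 57.255.255.255) -> Serial0/0
  56.128.0.0/10 (56.128.0.0 - 56.191.255.255) -> Vlan30
  56.128.0.0/11 (56.128.0.0 - 56.159.255.255) -> wlan0
  56.142.0.0/15 (56.142.0.0 - 56.143.255.255) -> Loopback0
More-specific entries that do NOT match:
  56.143.29.32/27 (56.143.29.32 - 56.143.29.63) does not contain 56.143.29.17
  56.143.29.128/26 (56.143.29.128 - 56.143.29.191) does not contain 56.143.29.17
  56.143.28.0/24 (56.143.28.0 - 56.143.28.255) does not contain 56.143.29.17
  56.143.128.0/19 (56.143.128.0 - 56.143.159.255) does not contain 56.143.29.17
  56.142.0.0/17 (56.142.0.0 - 56.142.127.255) does not contain 56.143.29.17
  56.139.0.0/16 (56.139.0.0 - 56.139.255.255) does not contain 56.143.29.17
Longest matching prefix is /15 -> interface Loopback0.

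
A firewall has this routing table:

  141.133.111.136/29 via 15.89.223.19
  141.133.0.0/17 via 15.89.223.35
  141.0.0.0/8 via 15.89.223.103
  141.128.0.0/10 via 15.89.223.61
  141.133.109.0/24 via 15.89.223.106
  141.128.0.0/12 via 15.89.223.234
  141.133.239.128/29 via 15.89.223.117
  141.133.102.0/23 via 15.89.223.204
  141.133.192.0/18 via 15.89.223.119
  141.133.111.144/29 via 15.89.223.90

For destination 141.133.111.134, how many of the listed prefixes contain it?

4

Prefixes containing 141.133.111.134:
  141.0.0.0/8 (141.0.0.0 - 141.255.255.255)
  141.128.0.0/10 (141.128.0.0 - 141.191.255.255)
  141.128.0.0/12 (141.128.0.0 - 141.143.255.255)
  141.133.0.0/17 (141.133.0.0 - 141.133.127.255)
Total matching entries: 4.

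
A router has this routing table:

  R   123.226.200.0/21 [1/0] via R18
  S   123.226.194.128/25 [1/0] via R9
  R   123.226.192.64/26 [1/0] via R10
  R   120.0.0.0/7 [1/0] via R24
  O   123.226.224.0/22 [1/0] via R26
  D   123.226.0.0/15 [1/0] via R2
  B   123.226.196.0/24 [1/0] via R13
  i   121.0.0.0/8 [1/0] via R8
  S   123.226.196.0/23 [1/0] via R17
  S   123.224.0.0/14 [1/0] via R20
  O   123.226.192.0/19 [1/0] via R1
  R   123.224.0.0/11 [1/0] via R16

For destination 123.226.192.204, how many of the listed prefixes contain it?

Prefixes containing 123.226.192.204:
  123.224.0.0/11 (123.224.0.0 - 123.255.255.255)
  123.224.0.0/14 (123.224.0.0 - 123.227.255.255)
  123.226.0.0/15 (123.226.0.0 - 123.227.255.255)
  123.226.192.0/19 (123.226.192.0 - 123.226.223.255)
Total matching entries: 4.

4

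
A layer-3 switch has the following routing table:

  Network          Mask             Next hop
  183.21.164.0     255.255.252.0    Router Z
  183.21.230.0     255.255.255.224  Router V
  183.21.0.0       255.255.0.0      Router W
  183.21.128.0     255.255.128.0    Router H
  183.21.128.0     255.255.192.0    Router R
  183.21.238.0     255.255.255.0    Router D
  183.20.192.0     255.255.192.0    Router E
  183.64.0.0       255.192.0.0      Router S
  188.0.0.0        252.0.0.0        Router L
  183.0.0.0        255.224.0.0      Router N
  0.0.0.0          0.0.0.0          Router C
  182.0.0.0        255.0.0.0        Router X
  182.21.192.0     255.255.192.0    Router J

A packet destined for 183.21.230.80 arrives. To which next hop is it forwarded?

Router H

Routes whose prefix contains 183.21.230.80:
  0.0.0.0/0 (default, matches everything) -> Router C
  183.0.0.0/11 (183.0.0.0 - 183.31.255.255) -> Router N
  183.21.0.0/16 (183.21.0.0 - 183.21.255.255) -> Router W
  183.21.128.0/17 (183.21.128.0 - 183.21.255.255) -> Router H
More-specific entries that do NOT match:
  183.21.230.0/27 (183.21.230.0 - 183.21.230.31) does not contain 183.21.230.80
  183.21.238.0/24 (183.21.238.0 - 183.21.238.255) does not contain 183.21.230.80
  183.21.164.0/22 (183.21.164.0 - 183.21.167.255) does not contain 183.21.230.80
  183.21.128.0/18 (183.21.128.0 - 183.21.191.255) does not contain 183.21.230.80
  183.20.192.0/18 (183.20.192.0 - 183.20.255.255) does not contain 183.21.230.80
  182.21.192.0/18 (182.21.192.0 - 182.21.255.255) does not contain 183.21.230.80
Longest matching prefix is /17 -> next hop Router H.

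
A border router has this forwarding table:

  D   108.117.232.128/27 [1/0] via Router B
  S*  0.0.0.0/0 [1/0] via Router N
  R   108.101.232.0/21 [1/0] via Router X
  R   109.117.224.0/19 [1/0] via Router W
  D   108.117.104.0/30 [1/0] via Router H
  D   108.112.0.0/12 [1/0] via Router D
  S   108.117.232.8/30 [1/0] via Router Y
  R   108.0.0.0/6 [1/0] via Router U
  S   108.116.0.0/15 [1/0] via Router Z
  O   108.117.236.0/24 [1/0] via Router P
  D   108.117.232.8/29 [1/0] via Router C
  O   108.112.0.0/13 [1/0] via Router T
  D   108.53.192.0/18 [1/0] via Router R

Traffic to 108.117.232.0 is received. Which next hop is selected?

Router Z

Routes whose prefix contains 108.117.232.0:
  0.0.0.0/0 (default, matches everything) -> Router N
  108.0.0.0/6 (108.0.0.0 - 111.255.255.255) -> Router U
  108.112.0.0/12 (108.112.0.0 - 108.127.255.255) -> Router D
  108.112.0.0/13 (108.112.0.0 - 108.119.255.255) -> Router T
  108.116.0.0/15 (108.116.0.0 - 108.117.255.255) -> Router Z
More-specific entries that do NOT match:
  108.117.104.0/30 (108.117.104.0 - 108.117.104.3) does not contain 108.117.232.0
  108.117.232.8/30 (108.117.232.8 - 108.117.232.11) does not contain 108.117.232.0
  108.117.232.8/29 (108.117.232.8 - 108.117.232.15) does not contain 108.117.232.0
  108.117.232.128/27 (108.117.232.128 - 108.117.232.159) does not contain 108.117.232.0
  108.117.236.0/24 (108.117.236.0 - 108.117.236.255) does not contain 108.117.232.0
  108.101.232.0/21 (108.101.232.0 - 108.101.239.255) does not contain 108.117.232.0
  109.117.224.0/19 (109.117.224.0 - 109.117.255.255) does not contain 108.117.232.0
  108.53.192.0/18 (108.53.192.0 - 108.53.255.255) does not contain 108.117.232.0
Longest matching prefix is /15 -> next hop Router Z.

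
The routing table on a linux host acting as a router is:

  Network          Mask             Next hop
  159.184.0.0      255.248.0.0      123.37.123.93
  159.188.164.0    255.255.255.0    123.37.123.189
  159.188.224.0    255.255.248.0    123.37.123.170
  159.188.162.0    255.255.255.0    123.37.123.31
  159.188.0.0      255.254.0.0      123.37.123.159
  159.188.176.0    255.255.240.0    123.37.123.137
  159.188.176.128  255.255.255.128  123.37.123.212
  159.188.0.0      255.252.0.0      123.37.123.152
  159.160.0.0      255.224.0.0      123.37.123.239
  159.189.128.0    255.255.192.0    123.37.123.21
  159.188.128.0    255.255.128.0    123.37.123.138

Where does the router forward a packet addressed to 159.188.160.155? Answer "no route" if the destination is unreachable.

Routes whose prefix contains 159.188.160.155:
  159.160.0.0/11 (159.160.0.0 - 159.191.255.255) -> 123.37.123.239
  159.184.0.0/13 (159.184.0.0 - 159.191.255.255) -> 123.37.123.93
  159.188.0.0/14 (159.188.0.0 - 159.191.255.255) -> 123.37.123.152
  159.188.0.0/15 (159.188.0.0 - 159.189.255.255) -> 123.37.123.159
  159.188.128.0/17 (159.188.128.0 - 159.188.255.255) -> 123.37.123.138
More-specific entries that do NOT match:
  159.188.176.128/25 (159.188.176.128 - 159.188.176.255) does not contain 159.188.160.155
  159.188.164.0/24 (159.188.164.0 - 159.188.164.255) does not contain 159.188.160.155
  159.188.162.0/24 (159.188.162.0 - 159.188.162.255) does not contain 159.188.160.155
  159.188.224.0/21 (159.188.224.0 - 159.188.231.255) does not contain 159.188.160.155
  159.188.176.0/20 (159.188.176.0 - 159.188.191.255) does not contain 159.188.160.155
  159.189.128.0/18 (159.189.128.0 - 159.189.191.255) does not contain 159.188.160.155
Longest matching prefix is /17 -> next hop 123.37.123.138.

123.37.123.138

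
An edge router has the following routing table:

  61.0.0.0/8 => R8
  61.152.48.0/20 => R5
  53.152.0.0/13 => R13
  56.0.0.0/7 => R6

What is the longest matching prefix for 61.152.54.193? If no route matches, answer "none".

Entries matching 61.152.54.193:
  61.0.0.0/8 (61.0.0.0 - 61.255.255.255)
  61.152.48.0/20 (61.152.48.0 - 61.152.63.255)
Most specific is 61.152.48.0/20.

61.152.48.0/20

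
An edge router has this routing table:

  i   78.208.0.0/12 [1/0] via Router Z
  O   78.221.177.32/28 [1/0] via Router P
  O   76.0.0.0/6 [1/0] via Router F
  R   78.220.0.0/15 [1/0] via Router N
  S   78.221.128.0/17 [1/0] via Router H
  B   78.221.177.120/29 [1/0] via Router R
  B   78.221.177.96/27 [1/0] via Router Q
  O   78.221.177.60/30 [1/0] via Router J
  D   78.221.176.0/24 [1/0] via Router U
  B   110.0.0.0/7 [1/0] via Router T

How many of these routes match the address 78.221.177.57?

Prefixes containing 78.221.177.57:
  76.0.0.0/6 (76.0.0.0 - 79.255.255.255)
  78.208.0.0/12 (78.208.0.0 - 78.223.255.255)
  78.220.0.0/15 (78.220.0.0 - 78.221.255.255)
  78.221.128.0/17 (78.221.128.0 - 78.221.255.255)
Total matching entries: 4.

4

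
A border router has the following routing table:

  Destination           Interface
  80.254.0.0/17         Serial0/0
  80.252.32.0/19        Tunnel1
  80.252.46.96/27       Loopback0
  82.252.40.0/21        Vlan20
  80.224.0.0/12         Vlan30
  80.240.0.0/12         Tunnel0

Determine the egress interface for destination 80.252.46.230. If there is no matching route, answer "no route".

Routes whose prefix contains 80.252.46.230:
  80.240.0.0/12 (80.240.0.0 - 80.255.255.255) -> Tunnel0
  80.252.32.0/19 (80.252.32.0 - 80.252.63.255) -> Tunnel1
More-specific entries that do NOT match:
  80.252.46.96/27 (80.252.46.96 - 80.252.46.127) does not contain 80.252.46.230
  82.252.40.0/21 (82.252.40.0 - 82.252.47.255) does not contain 80.252.46.230
Longest matching prefix is /19 -> interface Tunnel1.

Tunnel1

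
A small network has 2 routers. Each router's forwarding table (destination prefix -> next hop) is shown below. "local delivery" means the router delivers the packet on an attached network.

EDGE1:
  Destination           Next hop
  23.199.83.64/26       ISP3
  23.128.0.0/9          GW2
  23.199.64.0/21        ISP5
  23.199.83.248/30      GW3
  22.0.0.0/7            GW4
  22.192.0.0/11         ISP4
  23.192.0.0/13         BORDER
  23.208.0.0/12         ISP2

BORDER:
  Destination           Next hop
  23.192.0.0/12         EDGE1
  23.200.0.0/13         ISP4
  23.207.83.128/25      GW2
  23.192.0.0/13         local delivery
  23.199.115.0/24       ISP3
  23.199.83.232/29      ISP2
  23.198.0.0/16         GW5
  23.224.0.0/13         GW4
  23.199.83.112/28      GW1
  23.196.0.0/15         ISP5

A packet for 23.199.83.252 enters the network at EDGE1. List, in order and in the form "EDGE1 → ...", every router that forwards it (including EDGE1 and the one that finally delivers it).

EDGE1 → BORDER

At EDGE1: longest match for 23.199.83.252 is 23.192.0.0/13 -> BORDER
At BORDER: longest match for 23.199.83.252 is 23.192.0.0/13 -> local delivery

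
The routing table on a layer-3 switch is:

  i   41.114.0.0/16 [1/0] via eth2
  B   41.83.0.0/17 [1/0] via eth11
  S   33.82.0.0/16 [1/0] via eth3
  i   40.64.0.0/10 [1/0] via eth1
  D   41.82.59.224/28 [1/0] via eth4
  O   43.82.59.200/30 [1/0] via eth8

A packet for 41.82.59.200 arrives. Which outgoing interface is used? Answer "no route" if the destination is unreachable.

no route

No entry's prefix contains 41.82.59.200; there is no default route.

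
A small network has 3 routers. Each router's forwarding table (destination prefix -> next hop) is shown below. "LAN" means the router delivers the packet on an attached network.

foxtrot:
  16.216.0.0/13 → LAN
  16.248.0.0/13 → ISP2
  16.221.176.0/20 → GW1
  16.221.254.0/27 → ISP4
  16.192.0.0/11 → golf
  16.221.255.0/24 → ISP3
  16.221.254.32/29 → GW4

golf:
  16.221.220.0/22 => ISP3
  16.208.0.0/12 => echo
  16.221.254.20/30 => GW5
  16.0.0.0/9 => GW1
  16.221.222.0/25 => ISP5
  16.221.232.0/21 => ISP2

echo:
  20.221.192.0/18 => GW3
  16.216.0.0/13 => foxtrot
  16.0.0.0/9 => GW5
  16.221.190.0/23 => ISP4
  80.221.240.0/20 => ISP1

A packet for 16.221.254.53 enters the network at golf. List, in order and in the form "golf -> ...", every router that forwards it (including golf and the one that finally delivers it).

golf -> echo -> foxtrot

At golf: longest match for 16.221.254.53 is 16.208.0.0/12 -> echo
At echo: longest match for 16.221.254.53 is 16.216.0.0/13 -> foxtrot
At foxtrot: longest match for 16.221.254.53 is 16.216.0.0/13 -> LAN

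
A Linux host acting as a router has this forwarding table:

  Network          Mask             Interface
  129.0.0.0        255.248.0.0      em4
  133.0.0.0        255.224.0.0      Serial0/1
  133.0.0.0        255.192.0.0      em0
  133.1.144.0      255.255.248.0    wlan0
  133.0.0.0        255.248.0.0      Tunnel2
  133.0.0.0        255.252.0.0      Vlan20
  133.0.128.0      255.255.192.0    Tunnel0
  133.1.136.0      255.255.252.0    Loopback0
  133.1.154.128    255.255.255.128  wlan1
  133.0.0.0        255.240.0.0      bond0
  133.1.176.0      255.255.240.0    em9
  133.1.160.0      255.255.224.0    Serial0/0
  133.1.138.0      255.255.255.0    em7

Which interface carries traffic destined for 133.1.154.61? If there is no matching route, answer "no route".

Routes whose prefix contains 133.1.154.61:
  133.0.0.0/10 (133.0.0.0 - 133.63.255.255) -> em0
  133.0.0.0/11 (133.0.0.0 - 133.31.255.255) -> Serial0/1
  133.0.0.0/12 (133.0.0.0 - 133.15.255.255) -> bond0
  133.0.0.0/13 (133.0.0.0 - 133.7.255.255) -> Tunnel2
  133.0.0.0/14 (133.0.0.0 - 133.3.255.255) -> Vlan20
More-specific entries that do NOT match:
  133.1.154.128/25 (133.1.154.128 - 133.1.154.255) does not contain 133.1.154.61
  133.1.138.0/24 (133.1.138.0 - 133.1.138.255) does not contain 133.1.154.61
  133.1.136.0/22 (133.1.136.0 - 133.1.139.255) does not contain 133.1.154.61
  133.1.144.0/21 (133.1.144.0 - 133.1.151.255) does not contain 133.1.154.61
  133.1.176.0/20 (133.1.176.0 - 133.1.191.255) does not contain 133.1.154.61
  133.1.160.0/19 (133.1.160.0 - 133.1.191.255) does not contain 133.1.154.61
  133.0.128.0/18 (133.0.128.0 - 133.0.191.255) does not contain 133.1.154.61
Longest matching prefix is /14 -> interface Vlan20.

Vlan20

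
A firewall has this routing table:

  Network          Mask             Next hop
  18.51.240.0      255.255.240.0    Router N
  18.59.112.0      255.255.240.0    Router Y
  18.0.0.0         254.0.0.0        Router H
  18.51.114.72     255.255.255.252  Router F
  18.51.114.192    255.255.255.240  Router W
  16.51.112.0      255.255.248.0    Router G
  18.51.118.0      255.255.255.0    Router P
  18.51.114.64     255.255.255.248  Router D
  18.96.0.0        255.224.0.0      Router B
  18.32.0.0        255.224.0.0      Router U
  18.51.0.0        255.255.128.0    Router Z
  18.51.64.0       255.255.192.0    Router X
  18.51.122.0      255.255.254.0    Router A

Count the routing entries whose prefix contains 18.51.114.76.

Prefixes containing 18.51.114.76:
  18.0.0.0/7 (18.0.0.0 - 19.255.255.255)
  18.32.0.0/11 (18.32.0.0 - 18.63.255.255)
  18.51.0.0/17 (18.51.0.0 - 18.51.127.255)
  18.51.64.0/18 (18.51.64.0 - 18.51.127.255)
Total matching entries: 4.

4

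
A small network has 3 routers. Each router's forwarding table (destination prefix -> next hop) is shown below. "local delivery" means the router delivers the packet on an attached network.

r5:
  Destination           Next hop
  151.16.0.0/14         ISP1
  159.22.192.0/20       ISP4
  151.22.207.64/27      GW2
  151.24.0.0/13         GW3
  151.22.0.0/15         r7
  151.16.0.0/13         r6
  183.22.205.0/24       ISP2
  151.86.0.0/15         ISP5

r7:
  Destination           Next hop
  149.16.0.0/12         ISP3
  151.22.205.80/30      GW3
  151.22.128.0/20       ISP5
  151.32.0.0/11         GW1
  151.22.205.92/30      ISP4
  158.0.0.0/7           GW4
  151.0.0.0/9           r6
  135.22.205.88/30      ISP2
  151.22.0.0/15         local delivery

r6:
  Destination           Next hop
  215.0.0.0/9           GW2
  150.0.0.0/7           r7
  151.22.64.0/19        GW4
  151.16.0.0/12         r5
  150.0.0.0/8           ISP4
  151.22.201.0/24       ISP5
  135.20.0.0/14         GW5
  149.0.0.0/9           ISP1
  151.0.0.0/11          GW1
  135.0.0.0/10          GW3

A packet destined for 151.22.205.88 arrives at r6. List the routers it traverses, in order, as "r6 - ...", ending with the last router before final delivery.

r6 - r5 - r7

At r6: longest match for 151.22.205.88 is 151.16.0.0/12 -> r5
At r5: longest match for 151.22.205.88 is 151.22.0.0/15 -> r7
At r7: longest match for 151.22.205.88 is 151.22.0.0/15 -> local delivery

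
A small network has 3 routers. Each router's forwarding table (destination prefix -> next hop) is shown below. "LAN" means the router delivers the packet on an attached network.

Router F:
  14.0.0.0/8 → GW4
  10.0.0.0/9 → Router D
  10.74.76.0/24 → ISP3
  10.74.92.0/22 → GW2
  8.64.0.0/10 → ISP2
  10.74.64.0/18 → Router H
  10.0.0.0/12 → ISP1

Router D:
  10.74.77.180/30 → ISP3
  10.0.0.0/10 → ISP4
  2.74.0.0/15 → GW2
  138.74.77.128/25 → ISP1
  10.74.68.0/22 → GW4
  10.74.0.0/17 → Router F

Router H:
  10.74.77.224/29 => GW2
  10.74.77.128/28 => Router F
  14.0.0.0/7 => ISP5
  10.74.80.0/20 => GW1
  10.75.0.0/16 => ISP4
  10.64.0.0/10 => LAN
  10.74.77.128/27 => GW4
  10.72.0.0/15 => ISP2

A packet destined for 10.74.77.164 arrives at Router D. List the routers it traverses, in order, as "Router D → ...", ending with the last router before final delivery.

Router D → Router F → Router H

At Router D: longest match for 10.74.77.164 is 10.74.0.0/17 -> Router F
At Router F: longest match for 10.74.77.164 is 10.74.64.0/18 -> Router H
At Router H: longest match for 10.74.77.164 is 10.64.0.0/10 -> LAN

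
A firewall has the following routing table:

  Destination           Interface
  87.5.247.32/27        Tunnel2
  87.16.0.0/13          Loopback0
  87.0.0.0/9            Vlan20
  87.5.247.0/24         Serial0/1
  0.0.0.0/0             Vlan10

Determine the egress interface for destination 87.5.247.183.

Routes whose prefix contains 87.5.247.183:
  0.0.0.0/0 (default, matches everything) -> Vlan10
  87.0.0.0/9 (87.0.0.0 - 87.127.255.255) -> Vlan20
  87.5.247.0/24 (87.5.247.0 - 87.5.247.255) -> Serial0/1
More-specific entries that do NOT match:
  87.5.247.32/27 (87.5.247.32 - 87.5.247.63) does not contain 87.5.247.183
Longest matching prefix is /24 -> interface Serial0/1.

Serial0/1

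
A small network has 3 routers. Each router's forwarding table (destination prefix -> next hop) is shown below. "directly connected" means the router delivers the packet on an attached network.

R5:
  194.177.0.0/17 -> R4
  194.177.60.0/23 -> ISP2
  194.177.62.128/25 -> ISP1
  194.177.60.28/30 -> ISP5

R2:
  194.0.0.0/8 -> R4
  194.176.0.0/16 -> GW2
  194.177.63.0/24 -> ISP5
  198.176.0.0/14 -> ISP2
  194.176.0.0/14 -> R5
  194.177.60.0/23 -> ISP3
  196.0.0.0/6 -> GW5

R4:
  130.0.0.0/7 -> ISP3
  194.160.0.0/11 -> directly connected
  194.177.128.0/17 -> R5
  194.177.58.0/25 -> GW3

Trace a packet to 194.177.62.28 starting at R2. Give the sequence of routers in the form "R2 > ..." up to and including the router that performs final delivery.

R2 > R5 > R4

At R2: longest match for 194.177.62.28 is 194.176.0.0/14 -> R5
At R5: longest match for 194.177.62.28 is 194.177.0.0/17 -> R4
At R4: longest match for 194.177.62.28 is 194.160.0.0/11 -> directly connected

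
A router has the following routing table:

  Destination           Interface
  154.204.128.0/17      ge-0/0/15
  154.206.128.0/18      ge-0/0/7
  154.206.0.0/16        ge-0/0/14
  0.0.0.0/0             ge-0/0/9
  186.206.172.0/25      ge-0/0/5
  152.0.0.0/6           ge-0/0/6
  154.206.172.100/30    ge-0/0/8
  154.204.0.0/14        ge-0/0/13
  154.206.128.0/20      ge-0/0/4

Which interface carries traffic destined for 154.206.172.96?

ge-0/0/7

Routes whose prefix contains 154.206.172.96:
  0.0.0.0/0 (default, matches everything) -> ge-0/0/9
  152.0.0.0/6 (152.0.0.0 - 155.255.255.255) -> ge-0/0/6
  154.204.0.0/14 (154.204.0.0 - 154.207.255.255) -> ge-0/0/13
  154.206.0.0/16 (154.206.0.0 - 154.206.255.255) -> ge-0/0/14
  154.206.128.0/18 (154.206.128.0 - 154.206.191.255) -> ge-0/0/7
More-specific entries that do NOT match:
  154.206.172.100/30 (154.206.172.100 - 154.206.172.103) does not contain 154.206.172.96
  186.206.172.0/25 (186.206.172.0 - 186.206.172.127) does not contain 154.206.172.96
  154.206.128.0/20 (154.206.128.0 - 154.206.143.255) does not contain 154.206.172.96
Longest matching prefix is /18 -> interface ge-0/0/7.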